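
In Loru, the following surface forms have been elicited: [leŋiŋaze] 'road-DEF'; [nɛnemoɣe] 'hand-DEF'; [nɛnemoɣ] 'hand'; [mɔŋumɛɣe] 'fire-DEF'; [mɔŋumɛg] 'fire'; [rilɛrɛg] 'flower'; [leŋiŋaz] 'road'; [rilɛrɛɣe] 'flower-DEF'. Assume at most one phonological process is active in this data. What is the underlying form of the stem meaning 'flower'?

'flower' shows [ɣ] ~ [g] at the end of the stem ([rilɛrɛɣe] vs [rilɛrɛg]).
Compare 'hand', with invariant [ɣ] in [nɛnemoɣe] and [nɛnemoɣ]: an analysis with underlying /ɣ/ and a rule producing [g] in isolation would wrongly predict alternation here too.
The alternation reflects intervocalic spirantization: voiced stops become fricatives between vowels. /g/ is underlying.

/rilɛrɛg/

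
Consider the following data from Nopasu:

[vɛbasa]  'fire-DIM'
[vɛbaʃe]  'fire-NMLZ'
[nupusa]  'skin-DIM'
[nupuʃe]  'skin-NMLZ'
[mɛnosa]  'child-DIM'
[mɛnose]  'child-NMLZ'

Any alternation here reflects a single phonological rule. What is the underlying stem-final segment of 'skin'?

/ʃ/

In [nupusa] and [nupuʃe] the final segment of 'skin' alternates: [s] ~ [ʃ].
But 'child' keeps [s] in both environments ([mɛnosa], [mɛnose]), so there is no rule changing /s/ to [ʃ] before the NMLZ suffix.
So /ʃ/ is underlying, and a rule of depalatalization — palato-alveolar /ʃ/ becomes [s] when no front vowel follows — gives [s].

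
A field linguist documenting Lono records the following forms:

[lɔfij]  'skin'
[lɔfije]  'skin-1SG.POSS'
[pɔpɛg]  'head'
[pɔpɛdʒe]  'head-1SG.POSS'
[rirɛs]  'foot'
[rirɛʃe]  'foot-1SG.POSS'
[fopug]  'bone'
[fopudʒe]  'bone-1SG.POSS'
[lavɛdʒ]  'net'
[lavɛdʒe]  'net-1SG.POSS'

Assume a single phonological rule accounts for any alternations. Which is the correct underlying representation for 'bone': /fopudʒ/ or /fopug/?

The root 'bone' surfaces as [fopug] and [fopudʒe], with a stem-final [g] ~ [dʒ] alternation.
The stem 'net' ([lavɛdʒ], [lavɛdʒe]) shows [dʒ] unchanged in both environments, so [dʒ] cannot be basic with [g] derived in isolation.
The underlying segment must be /g/; /g/ and /s/ become palato-alveolar [dʒ] and [ʃ] before a front vowel, yielding [dʒ] there.

/fopug/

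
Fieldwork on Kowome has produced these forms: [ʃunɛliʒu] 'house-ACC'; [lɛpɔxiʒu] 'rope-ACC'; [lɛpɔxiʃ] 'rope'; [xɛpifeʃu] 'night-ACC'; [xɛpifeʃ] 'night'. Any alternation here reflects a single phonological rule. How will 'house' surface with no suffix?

[ʃunɛliʃ]

In [lɛpɔxiʒu] and [lɛpɔxiʃ] the final segment of 'rope' alternates: [ʒ] ~ [ʃ].
Compare 'night', with invariant [ʃ] in [xɛpifeʃu] and [xɛpifeʃ]: an analysis with underlying /ʃ/ and a rule producing [ʒ] before the ACC suffix would wrongly predict alternation here too.
The underlying segment must be /ʒ/; voiced obstruents become voiceless word-finally, yielding [ʃ] there.
The one attested form of 'house', [ʃunɛliʒu], shows underlying /ʃunɛliʒ/. Applying the same rule word-finally gives [ʃunɛliʃ].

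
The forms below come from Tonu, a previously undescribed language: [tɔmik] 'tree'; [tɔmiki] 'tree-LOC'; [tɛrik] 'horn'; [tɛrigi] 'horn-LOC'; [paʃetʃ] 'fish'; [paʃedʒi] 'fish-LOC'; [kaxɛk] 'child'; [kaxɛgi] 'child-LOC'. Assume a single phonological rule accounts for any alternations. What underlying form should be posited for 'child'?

/kaxɛg/

'child' shows [k] ~ [g] at the end of the stem ([kaxɛk] vs [kaxɛgi]).
The stem 'tree' ([tɔmik], [tɔmiki]) shows [k] unchanged in both environments, so [k] cannot be basic with [g] derived before the LOC suffix.
The underlying segment must be /g/; voiced obstruents become voiceless word-finally, yielding [k] there.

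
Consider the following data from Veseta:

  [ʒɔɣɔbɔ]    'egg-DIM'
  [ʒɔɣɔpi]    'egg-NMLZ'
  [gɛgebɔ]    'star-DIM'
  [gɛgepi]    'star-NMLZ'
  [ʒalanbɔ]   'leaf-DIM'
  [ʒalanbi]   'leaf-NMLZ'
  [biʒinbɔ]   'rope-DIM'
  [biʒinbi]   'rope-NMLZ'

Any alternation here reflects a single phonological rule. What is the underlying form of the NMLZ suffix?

/-pi/

The NMLZ suffix surfaces as [-bi] and [-pi], depending on the final segment of the stem.
By contrast the DIM suffix keeps its initial [b] throughout — that segment must be underlying.
So the underlying form is /-pi/, and voiceless stops become voiced after a nasal.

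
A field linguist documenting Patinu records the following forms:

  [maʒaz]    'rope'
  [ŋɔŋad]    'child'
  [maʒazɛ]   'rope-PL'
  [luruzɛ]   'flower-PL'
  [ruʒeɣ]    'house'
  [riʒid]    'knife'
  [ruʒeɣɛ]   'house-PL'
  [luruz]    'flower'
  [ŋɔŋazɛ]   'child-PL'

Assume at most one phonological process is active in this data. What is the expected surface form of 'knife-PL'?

In [ŋɔŋad] and [ŋɔŋazɛ] the final segment of 'child' alternates: [d] ~ [z].
The stem 'flower' ([luruz], [luruzɛ]) shows [z] unchanged in both environments, so [z] cannot be basic with [d] derived in isolation.
The alternation reflects intervocalic spirantization: voiced stops become fricatives between vowels. /d/ is underlying.
From [riʒid] the stem 'knife' is /riʒid/; between vowels this yields [riʒizɛ].

[riʒizɛ]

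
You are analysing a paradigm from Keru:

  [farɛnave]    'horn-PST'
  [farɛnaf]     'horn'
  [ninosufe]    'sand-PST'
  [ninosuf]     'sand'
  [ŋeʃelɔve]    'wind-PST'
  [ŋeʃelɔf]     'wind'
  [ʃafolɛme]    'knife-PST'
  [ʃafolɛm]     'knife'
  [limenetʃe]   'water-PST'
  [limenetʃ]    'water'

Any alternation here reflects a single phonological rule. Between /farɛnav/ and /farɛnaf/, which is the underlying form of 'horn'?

/farɛnav/

'horn' shows [v] ~ [f] at the end of the stem ([farɛnave] vs [farɛnaf]).
The stem 'sand' ([ninosufe], [ninosuf]) shows [f] unchanged in both environments, so [f] cannot be basic with [v] derived before the PST suffix.
Therefore /v/ is basic and [f] is derived by word-final obstruent devoicing (voiced obstruents become voiceless word-finally).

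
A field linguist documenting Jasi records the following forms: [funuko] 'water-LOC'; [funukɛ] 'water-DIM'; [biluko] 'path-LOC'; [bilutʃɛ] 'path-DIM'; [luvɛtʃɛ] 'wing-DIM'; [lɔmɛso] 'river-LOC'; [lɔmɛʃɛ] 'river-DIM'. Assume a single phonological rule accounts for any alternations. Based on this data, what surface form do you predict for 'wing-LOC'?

In [biluko] and [bilutʃɛ] the final segment of 'path' alternates: [k] ~ [tʃ].
But 'water' keeps [k] in both environments ([funuko], [funukɛ]), so there is no rule changing /k/ to [tʃ] before the DIM suffix.
The underlying segment must be /tʃ/; palato-alveolar /tʃ/ and /ʃ/ become [k] and [s] when no front vowel follows, yielding [k] there.
The one attested form of 'wing', [luvɛtʃɛ], shows underlying /luvɛtʃ/. Applying the same rule when no front vowel follows gives [luvɛko].

[luvɛko]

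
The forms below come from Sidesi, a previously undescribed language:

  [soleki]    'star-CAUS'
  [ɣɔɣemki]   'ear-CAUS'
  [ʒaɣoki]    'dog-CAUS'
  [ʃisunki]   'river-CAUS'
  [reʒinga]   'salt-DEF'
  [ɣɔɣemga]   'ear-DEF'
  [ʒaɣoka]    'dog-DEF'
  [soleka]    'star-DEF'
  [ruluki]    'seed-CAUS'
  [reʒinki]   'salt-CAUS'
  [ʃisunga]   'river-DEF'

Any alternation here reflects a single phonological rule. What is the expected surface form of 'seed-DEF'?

The DEF morpheme has two allomorphs, [-ga] and [-ka].
By contrast the CAUS suffix keeps its initial [k] throughout — that segment must be underlying.
So the underlying form is /-ga/, and voiced stops become voiceless after a vowel.
After 'seed', which ends in a vowel, the suffix surfaces as [-ka], giving [ruluka].

[ruluka]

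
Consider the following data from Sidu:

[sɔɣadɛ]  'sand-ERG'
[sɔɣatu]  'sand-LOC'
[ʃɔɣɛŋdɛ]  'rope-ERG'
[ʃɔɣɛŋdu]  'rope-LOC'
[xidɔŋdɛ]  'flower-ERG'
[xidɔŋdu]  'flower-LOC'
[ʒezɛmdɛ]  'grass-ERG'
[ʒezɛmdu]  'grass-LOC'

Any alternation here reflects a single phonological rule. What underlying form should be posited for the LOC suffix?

/-tu/

The LOC suffix surfaces as [-du] and [-tu], depending on the final segment of the stem.
The ERG suffix, which begins with [d], is invariant after every stem; so [d] is not altered by any rule here.
The LOC suffix is therefore /-tu/ underlyingly, with post-nasal voicing: voiceless stops become voiced after a nasal.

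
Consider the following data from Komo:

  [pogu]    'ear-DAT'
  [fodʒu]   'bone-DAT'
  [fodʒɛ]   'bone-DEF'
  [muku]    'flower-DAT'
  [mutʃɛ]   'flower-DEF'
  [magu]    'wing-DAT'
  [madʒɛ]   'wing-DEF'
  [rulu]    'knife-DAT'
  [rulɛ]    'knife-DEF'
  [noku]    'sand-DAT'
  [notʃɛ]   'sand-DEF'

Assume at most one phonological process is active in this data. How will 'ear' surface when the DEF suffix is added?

'wing' shows [g] ~ [dʒ] at the end of the stem ([magu] vs [madʒɛ]).
But 'bone' keeps [dʒ] in both environments ([fodʒu], [fodʒɛ]), so there is no rule changing /dʒ/ to [g] before the DAT suffix.
So /g/ is underlying, and a rule of palatalization before a front vowel — /k/ and /g/ become palato-alveolar [tʃ] and [dʒ] before a front vowel — gives [dʒ].
From [pogu] the stem 'ear' is /pog/; before a front vowel this yields [podʒɛ].

[podʒɛ]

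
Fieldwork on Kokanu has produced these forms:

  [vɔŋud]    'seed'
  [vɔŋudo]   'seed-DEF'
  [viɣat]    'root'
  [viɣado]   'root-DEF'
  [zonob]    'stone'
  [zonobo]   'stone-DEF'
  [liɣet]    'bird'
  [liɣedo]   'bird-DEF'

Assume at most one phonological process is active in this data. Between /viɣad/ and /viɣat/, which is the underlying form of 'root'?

The stem for 'root' ends in [t] in [viɣat] but [d] in [viɣado].
If /d/ were underlying and a rule turned it into [t] in isolation, 'seed' would also alternate; but it has [d] in both [vɔŋud] and [vɔŋudo].
The underlying segment must be /t/; voiceless stops become voiced between vowels, yielding [d] there.

/viɣat/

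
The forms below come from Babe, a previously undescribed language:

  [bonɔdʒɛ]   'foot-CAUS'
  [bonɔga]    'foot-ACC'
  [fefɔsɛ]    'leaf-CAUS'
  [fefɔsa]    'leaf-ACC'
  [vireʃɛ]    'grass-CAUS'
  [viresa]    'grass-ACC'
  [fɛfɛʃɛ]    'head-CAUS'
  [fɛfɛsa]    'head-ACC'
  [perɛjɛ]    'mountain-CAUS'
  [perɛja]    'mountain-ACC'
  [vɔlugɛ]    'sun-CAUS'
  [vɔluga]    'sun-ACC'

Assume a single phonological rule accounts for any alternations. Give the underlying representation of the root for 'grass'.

/vireʃ/

'grass' shows [ʃ] ~ [s] at the end of the stem ([vireʃɛ] vs [viresa]).
If /s/ were underlying and a rule turned it into [ʃ] before the CAUS suffix, 'leaf' would also alternate; but it has [s] in both [fefɔsɛ] and [fefɔsa].
The underlying segment must be /ʃ/; palato-alveolar /dʒ/ and /ʃ/ become [g] and [s] when no front vowel follows, yielding [s] there.
So 'grass' = /vireʃ/.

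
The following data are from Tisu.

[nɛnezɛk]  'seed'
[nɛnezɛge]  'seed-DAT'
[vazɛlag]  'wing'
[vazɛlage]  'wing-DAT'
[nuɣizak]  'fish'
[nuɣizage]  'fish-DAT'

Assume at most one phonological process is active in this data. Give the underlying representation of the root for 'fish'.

/nuɣizak/

In [nuɣizak] and [nuɣizage] the final segment of 'fish' alternates: [k] ~ [g].
The stem 'wing' ([vazɛlag], [vazɛlage]) shows [g] unchanged in both environments, so [g] cannot be basic with [k] derived in isolation.
The underlying segment must be /k/; voiceless stops become voiced between vowels, yielding [g] there.
Hence 'fish' is /nuɣizak/ underlyingly.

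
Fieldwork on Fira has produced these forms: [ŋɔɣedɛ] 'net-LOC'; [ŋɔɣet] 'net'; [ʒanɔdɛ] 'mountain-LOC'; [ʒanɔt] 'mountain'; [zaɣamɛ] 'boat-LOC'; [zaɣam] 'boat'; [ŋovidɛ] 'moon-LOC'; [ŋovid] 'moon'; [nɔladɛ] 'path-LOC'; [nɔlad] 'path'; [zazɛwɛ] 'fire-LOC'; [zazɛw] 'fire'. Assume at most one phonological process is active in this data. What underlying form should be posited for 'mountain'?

The root 'mountain' surfaces as [ʒanɔdɛ] and [ʒanɔt], with a stem-final [d] ~ [t] alternation.
Compare 'moon', with invariant [d] in [ŋovidɛ] and [ŋovid]: an analysis with underlying /d/ and a rule producing [t] in isolation would wrongly predict alternation here too.
The alternation reflects intervocalic voicing: voiceless stops become voiced between vowels. /t/ is underlying.

/ʒanɔt/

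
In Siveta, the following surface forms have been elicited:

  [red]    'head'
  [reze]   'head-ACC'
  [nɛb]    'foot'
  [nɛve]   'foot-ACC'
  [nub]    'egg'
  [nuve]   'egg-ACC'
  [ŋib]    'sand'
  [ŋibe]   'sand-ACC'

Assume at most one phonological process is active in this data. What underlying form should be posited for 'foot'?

/nɛv/

The stem for 'foot' ends in [b] in [nɛb] but [v] in [nɛve].
The stem 'sand' ([ŋib], [ŋibe]) shows [b] unchanged in both environments, so [b] cannot be basic with [v] derived before the ACC suffix.
Therefore /v/ is basic and [b] is derived by word-final hardening (voiced fricatives become stops word-finally).
So 'foot' = /nɛv/.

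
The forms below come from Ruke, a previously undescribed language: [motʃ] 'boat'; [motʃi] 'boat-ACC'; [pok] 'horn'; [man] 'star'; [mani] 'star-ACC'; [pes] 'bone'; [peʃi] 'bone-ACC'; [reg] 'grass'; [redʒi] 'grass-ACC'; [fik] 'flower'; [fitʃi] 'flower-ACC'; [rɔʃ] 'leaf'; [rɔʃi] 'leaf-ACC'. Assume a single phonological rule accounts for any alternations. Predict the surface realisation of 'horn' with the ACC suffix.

[potʃi]

The root 'flower' surfaces as [fik] and [fitʃi], with a stem-final [k] ~ [tʃ] alternation.
But 'boat' keeps [tʃ] in both environments ([motʃ], [motʃi]), so there is no rule changing /tʃ/ to [k] in isolation.
Therefore /k/ is basic and [tʃ] is derived by palatalization before a front vowel (/k/, /g/ and /s/ become palato-alveolar [tʃ], [dʒ] and [ʃ] before a front vowel).
The one attested form of 'horn', [pok], shows underlying /pok/. Applying the same rule before a front vowel gives [potʃi].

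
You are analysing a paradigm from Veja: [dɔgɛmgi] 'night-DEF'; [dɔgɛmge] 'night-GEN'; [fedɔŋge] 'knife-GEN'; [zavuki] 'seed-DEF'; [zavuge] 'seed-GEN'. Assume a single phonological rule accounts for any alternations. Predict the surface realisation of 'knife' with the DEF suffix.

[fedɔŋgi]

The DEF morpheme has two allomorphs, [-gi] and [-ki].
By contrast the GEN suffix keeps its initial [g] throughout — that segment must be underlying.
So the underlying form is /-ki/, and voiceless stops become voiced after a nasal.
After 'knife', which ends in a nasal, the suffix surfaces as [-gi], giving [fedɔŋgi].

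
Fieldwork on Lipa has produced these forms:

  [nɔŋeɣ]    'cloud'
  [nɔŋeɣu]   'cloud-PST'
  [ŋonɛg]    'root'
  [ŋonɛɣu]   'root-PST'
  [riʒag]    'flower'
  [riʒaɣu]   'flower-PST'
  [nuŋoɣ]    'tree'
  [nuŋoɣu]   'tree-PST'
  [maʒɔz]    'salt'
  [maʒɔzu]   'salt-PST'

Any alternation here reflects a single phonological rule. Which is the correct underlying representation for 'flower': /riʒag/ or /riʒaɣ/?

/riʒag/

In [riʒag] and [riʒaɣu] the final segment of 'flower' alternates: [g] ~ [ɣ].
The stem 'tree' ([nuŋoɣ], [nuŋoɣu]) shows [ɣ] unchanged in both environments, so [ɣ] cannot be basic with [g] derived in isolation.
The underlying segment must be /g/; voiced stops become fricatives between vowels, yielding [ɣ] there.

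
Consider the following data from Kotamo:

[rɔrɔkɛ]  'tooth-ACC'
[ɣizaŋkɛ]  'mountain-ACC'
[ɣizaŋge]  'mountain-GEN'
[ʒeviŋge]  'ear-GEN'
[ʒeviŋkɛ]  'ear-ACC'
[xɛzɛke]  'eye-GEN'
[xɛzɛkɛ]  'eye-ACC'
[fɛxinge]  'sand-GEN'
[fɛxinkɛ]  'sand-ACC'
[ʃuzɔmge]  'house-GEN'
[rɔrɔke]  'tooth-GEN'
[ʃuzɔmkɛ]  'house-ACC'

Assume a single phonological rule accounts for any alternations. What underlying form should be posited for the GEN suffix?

/-ge/

The GEN suffix surfaces as [-ge] and [-ke], depending on the final segment of the stem.
The ACC suffix, which begins with [k], is invariant after every stem; so [k] is not altered by any rule here.
The GEN suffix is therefore /-ge/ underlyingly, with post-vocalic devoicing: voiced stops become voiceless after a vowel.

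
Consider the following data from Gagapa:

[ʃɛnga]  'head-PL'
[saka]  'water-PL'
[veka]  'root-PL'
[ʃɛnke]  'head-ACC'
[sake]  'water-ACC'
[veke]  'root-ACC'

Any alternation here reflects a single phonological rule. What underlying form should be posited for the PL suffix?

/-ga/

The PL suffix surfaces as [-ga] and [-ka], depending on the final segment of the stem.
By contrast the ACC suffix keeps its initial [k] throughout — that segment must be underlying.
So the underlying form is /-ga/, and voiced stops become voiceless after a vowel.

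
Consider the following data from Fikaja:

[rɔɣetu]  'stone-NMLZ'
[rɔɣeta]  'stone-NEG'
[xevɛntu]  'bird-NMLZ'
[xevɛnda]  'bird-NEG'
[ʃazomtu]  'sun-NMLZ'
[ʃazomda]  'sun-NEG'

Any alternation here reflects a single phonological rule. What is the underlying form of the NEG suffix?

/-da/

The NEG suffix surfaces as [-da] and [-ta], depending on the final segment of the stem.
By contrast the NMLZ suffix keeps its initial [t] throughout — that segment must be underlying.
The NEG suffix is therefore /-da/ underlyingly, with post-vocalic devoicing: voiced stops become voiceless after a vowel.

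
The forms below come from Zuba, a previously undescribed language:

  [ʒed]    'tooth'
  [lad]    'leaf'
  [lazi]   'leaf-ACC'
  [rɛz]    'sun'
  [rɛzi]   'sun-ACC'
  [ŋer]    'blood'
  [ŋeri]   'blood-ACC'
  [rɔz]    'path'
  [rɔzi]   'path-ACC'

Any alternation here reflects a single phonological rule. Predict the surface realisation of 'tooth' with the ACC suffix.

The root 'leaf' surfaces as [lad] and [lazi], with a stem-final [d] ~ [z] alternation.
If /z/ were underlying and a rule turned it into [d] in isolation, 'path' would also alternate; but it has [z] in both [rɔz] and [rɔzi].
So /d/ is underlying, and a rule of intervocalic spirantization — voiced stops become fricatives between vowels — gives [z].
From [ʒed] the stem 'tooth' is /ʒed/; between vowels this yields [ʒezi].

[ʒezi]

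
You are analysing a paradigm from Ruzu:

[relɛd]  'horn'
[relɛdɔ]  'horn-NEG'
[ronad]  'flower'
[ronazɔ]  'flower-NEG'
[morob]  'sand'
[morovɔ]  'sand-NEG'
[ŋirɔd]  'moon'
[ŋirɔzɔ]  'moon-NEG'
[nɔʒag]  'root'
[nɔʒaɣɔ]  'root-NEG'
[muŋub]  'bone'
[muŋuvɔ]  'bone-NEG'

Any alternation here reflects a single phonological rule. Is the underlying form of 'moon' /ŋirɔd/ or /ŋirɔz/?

The root 'moon' surfaces as [ŋirɔd] and [ŋirɔzɔ], with a stem-final [d] ~ [z] alternation.
Compare 'horn', with invariant [d] in [relɛd] and [relɛdɔ]: an analysis with underlying /d/ and a rule producing [z] before the NEG suffix would wrongly predict alternation here too.
The underlying segment must be /z/; voiced fricatives become stops word-finally, yielding [d] there.

/ŋirɔz/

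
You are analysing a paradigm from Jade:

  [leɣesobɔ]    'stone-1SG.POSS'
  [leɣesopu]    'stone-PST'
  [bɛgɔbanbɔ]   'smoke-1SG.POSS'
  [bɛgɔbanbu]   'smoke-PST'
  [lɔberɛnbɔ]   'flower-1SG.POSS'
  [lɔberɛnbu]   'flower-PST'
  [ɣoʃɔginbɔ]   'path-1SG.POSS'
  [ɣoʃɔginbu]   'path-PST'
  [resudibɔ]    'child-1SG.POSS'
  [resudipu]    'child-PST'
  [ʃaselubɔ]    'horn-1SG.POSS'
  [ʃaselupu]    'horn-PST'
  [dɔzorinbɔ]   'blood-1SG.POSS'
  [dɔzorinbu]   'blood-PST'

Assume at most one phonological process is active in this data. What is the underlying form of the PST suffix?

/-pu/

The PST morpheme has two allomorphs, [-bu] and [-pu].
By contrast the 1SG.POSS suffix keeps its initial [b] throughout — that segment must be underlying.
So the underlying form is /-pu/, and voiceless stops become voiced after a nasal.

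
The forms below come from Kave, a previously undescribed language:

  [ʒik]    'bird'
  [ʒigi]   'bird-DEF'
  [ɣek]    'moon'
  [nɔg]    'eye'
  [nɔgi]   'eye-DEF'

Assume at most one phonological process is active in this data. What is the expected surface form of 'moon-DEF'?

[ɣegi]

'bird' shows [k] ~ [g] at the end of the stem ([ʒik] vs [ʒigi]).
The stem 'eye' ([nɔg], [nɔgi]) shows [g] unchanged in both environments, so [g] cannot be basic with [k] derived in isolation.
The alternation reflects intervocalic voicing: voiceless stops become voiced between vowels. /k/ is underlying.
From [ɣek] the stem 'moon' is /ɣek/; between vowels this yields [ɣegi].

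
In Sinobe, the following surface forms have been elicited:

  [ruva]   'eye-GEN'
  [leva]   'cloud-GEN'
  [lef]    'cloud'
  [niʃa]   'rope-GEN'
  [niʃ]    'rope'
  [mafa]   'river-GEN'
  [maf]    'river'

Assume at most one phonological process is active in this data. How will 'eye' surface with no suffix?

[ruf]

'cloud' shows [v] ~ [f] at the end of the stem ([leva] vs [lef]).
The stem 'river' ([mafa], [maf]) shows [f] unchanged in both environments, so [f] cannot be basic with [v] derived before the GEN suffix.
So /v/ is underlying, and a rule of word-final obstruent devoicing — voiced obstruents become voiceless word-finally — gives [f].
The one attested form of 'eye', [ruva], shows underlying /ruv/. Applying the same rule word-finally gives [ruf].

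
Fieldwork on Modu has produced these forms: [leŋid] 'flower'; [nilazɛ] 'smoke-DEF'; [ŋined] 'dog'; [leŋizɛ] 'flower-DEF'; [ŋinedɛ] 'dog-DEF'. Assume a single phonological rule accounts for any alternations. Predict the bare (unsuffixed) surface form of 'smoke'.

In [leŋid] and [leŋizɛ] the final segment of 'flower' alternates: [d] ~ [z].
If /d/ were underlying and a rule turned it into [z] before the DEF suffix, 'dog' would also alternate; but it has [d] in both [ŋined] and [ŋinedɛ].
Therefore /z/ is basic and [d] is derived by word-final hardening (voiced fricatives become stops word-finally).
The one attested form of 'smoke', [nilazɛ], shows underlying /nilaz/. Applying the same rule word-finally gives [nilad].

[nilad]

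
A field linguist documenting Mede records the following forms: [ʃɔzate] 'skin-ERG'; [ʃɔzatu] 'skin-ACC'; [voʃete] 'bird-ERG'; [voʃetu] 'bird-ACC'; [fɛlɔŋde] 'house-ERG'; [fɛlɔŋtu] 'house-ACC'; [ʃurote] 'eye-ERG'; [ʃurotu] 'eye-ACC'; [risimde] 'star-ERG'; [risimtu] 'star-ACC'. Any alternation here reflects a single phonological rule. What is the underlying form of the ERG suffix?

The ERG morpheme has two allomorphs, [-de] and [-te].
The ACC suffix, which begins with [t], is invariant after every stem; so [t] is not altered by any rule here.
The ERG suffix is therefore /-de/ underlyingly, with post-vocalic devoicing: voiced stops become voiceless after a vowel.

/-de/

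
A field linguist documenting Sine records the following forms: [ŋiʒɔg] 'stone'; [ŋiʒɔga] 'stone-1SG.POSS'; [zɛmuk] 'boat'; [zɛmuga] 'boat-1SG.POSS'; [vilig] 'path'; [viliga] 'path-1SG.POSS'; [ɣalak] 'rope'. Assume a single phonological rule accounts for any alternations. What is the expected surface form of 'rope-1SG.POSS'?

In [zɛmuk] and [zɛmuga] the final segment of 'boat' alternates: [k] ~ [g].
But 'path' keeps [g] in both environments ([vilig], [viliga]), so there is no rule changing /g/ to [k] in isolation.
The underlying segment must be /k/; voiceless stops become voiced between vowels, yielding [g] there.
From [ɣalak] the stem 'rope' is /ɣalak/; between vowels this yields [ɣalaga].

[ɣalaga]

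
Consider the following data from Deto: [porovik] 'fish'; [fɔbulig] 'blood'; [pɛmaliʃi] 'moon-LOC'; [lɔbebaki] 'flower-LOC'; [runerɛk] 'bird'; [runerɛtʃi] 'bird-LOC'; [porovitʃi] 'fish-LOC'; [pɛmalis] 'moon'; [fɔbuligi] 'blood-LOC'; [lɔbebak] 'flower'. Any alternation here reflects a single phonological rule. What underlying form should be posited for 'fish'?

/porovitʃ/

In [porovik] and [porovitʃi] the final segment of 'fish' alternates: [k] ~ [tʃ].
If /k/ were underlying and a rule turned it into [tʃ] before the LOC suffix, 'flower' would also alternate; but it has [k] in both [lɔbebak] and [lɔbebaki].
The alternation reflects depalatalization: palato-alveolar /tʃ/ and /ʃ/ become [k] and [s] when no front vowel follows. /tʃ/ is underlying.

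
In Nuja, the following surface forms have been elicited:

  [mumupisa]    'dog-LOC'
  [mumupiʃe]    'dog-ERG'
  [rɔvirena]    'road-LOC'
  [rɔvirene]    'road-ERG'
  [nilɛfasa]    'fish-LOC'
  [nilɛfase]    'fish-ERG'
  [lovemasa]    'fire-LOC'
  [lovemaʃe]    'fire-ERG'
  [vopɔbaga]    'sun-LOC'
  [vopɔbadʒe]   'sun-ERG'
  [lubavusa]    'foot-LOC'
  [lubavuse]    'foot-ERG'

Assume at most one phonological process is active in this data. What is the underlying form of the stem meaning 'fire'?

The root 'fire' surfaces as [lovemasa] and [lovemaʃe], with a stem-final [s] ~ [ʃ] alternation.
If /s/ were underlying and a rule turned it into [ʃ] before the ERG suffix, 'fish' would also alternate; but it has [s] in both [nilɛfasa] and [nilɛfase].
The alternation reflects depalatalization: palato-alveolar /dʒ/ and /ʃ/ become [g] and [s] when no front vowel follows. /ʃ/ is underlying.
Hence 'fire' is /lovemaʃ/ underlyingly.

/lovemaʃ/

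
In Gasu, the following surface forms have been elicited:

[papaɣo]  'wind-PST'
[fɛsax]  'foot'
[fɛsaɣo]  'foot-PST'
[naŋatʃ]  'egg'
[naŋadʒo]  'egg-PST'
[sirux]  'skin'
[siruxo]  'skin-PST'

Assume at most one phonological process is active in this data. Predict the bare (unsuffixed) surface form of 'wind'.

The stem for 'foot' ends in [x] in [fɛsax] but [ɣ] in [fɛsaɣo].
Compare 'skin', with invariant [x] in [sirux] and [siruxo]: an analysis with underlying /x/ and a rule producing [ɣ] before the PST suffix would wrongly predict alternation here too.
The alternation reflects word-final obstruent devoicing: voiced obstruents become voiceless word-finally. /ɣ/ is underlying.
The one attested form of 'wind', [papaɣo], shows underlying /papaɣ/. Applying the same rule word-finally gives [papax].

[papax]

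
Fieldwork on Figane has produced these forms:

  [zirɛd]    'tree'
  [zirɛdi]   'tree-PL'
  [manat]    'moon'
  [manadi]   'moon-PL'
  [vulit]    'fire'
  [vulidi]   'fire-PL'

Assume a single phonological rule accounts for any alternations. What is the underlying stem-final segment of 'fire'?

/t/

'fire' shows [t] ~ [d] at the end of the stem ([vulit] vs [vulidi]).
If /d/ were underlying and a rule turned it into [t] in isolation, 'tree' would also alternate; but it has [d] in both [zirɛd] and [zirɛdi].
So /t/ is underlying, and a rule of intervocalic voicing — voiceless stops become voiced between vowels — gives [d].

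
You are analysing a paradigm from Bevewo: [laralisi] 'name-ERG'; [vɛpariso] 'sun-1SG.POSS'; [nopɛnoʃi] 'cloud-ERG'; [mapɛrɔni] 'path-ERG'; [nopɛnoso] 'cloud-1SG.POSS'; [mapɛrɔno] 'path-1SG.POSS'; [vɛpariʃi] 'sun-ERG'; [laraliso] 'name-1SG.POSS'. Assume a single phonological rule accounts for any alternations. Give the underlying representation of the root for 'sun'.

In [vɛpariʃi] and [vɛpariso] the final segment of 'sun' alternates: [ʃ] ~ [s].
But 'name' keeps [s] in both environments ([laralisi], [laraliso]), so there is no rule changing /s/ to [ʃ] before the ERG suffix.
Therefore /ʃ/ is basic and [s] is derived by depalatalization (palato-alveolar /ʃ/ becomes [s] when no front vowel follows).
So 'sun' = /vɛpariʃ/.

/vɛpariʃ/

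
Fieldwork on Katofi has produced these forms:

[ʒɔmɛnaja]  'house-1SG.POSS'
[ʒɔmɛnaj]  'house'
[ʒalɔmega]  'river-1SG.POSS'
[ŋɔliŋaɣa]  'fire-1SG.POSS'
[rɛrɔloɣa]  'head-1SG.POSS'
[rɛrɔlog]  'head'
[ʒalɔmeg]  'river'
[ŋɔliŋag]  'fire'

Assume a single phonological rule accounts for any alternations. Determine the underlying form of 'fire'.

/ŋɔliŋaɣ/

'fire' shows [ɣ] ~ [g] at the end of the stem ([ŋɔliŋaɣa] vs [ŋɔliŋag]).
But 'river' keeps [g] in both environments ([ʒalɔmega], [ʒalɔmeg]), so there is no rule changing /g/ to [ɣ] before the 1SG.POSS suffix.
Therefore /ɣ/ is basic and [g] is derived by word-final hardening (voiced fricatives become stops word-finally).
The underlying form of 'fire' is therefore /ŋɔliŋaɣ/.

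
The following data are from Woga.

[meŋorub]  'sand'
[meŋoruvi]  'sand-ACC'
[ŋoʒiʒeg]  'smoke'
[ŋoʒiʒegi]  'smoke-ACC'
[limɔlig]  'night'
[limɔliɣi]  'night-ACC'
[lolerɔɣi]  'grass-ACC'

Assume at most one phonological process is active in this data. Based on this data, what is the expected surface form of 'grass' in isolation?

[lolerɔg]

The root 'night' surfaces as [limɔlig] and [limɔliɣi], with a stem-final [g] ~ [ɣ] alternation.
If /g/ were underlying and a rule turned it into [ɣ] before the ACC suffix, 'smoke' would also alternate; but it has [g] in both [ŋoʒiʒeg] and [ŋoʒiʒegi].
Therefore /ɣ/ is basic and [g] is derived by word-final hardening (voiced fricatives become stops word-finally).
From [lolerɔɣi] the stem 'grass' is /lolerɔɣ/; word-finally this yields [lolerɔg].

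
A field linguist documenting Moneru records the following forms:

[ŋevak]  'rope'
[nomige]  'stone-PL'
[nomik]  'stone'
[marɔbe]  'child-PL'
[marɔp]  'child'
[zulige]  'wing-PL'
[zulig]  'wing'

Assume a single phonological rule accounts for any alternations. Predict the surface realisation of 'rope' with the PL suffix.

[ŋevage]

In [nomige] and [nomik] the final segment of 'stone' alternates: [g] ~ [k].
But 'wing' keeps [g] in both environments ([zulige], [zulig]), so there is no rule changing /g/ to [k] in isolation.
Therefore /k/ is basic and [g] is derived by intervocalic voicing (voiceless stops become voiced between vowels).
The one attested form of 'rope', [ŋevak], shows underlying /ŋevak/. Applying the same rule between vowels gives [ŋevage].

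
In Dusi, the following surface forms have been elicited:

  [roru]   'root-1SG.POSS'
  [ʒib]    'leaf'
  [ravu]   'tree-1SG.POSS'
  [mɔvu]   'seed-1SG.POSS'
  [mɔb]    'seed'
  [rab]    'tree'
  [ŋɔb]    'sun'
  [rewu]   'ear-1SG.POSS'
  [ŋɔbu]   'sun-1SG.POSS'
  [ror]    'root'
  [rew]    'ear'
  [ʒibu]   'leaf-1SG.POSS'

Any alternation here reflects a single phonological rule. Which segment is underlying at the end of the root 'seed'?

In [mɔvu] and [mɔb] the final segment of 'seed' alternates: [v] ~ [b].
Compare 'sun', with invariant [b] in [ŋɔbu] and [ŋɔb]: an analysis with underlying /b/ and a rule producing [v] before the 1SG.POSS suffix would wrongly predict alternation here too.
Therefore /v/ is basic and [b] is derived by word-final hardening (voiced fricatives become stops word-finally).

/v/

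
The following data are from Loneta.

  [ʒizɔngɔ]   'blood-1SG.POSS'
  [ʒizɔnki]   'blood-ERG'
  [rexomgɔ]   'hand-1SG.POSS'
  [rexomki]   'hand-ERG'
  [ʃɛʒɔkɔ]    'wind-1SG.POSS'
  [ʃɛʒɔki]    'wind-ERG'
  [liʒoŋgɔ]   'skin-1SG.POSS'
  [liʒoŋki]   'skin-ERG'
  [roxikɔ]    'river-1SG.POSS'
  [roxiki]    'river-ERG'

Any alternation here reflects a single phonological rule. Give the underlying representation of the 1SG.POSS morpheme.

/-gɔ/

The 1SG.POSS morpheme has two allomorphs, [-gɔ] and [-kɔ].
The ERG suffix, which begins with [k], is invariant after every stem; so [k] is not altered by any rule here.
So the underlying form is /-gɔ/, and voiced stops become voiceless after a vowel.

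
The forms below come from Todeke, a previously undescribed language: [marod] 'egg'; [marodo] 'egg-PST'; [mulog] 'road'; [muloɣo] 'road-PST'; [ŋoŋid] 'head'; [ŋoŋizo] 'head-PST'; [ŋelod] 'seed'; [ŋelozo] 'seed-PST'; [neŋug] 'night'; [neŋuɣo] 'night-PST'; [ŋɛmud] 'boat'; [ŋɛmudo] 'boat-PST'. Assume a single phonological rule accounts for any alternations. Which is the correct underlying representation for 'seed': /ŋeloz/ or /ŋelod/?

In [ŋelod] and [ŋelozo] the final segment of 'seed' alternates: [d] ~ [z].
If /d/ were underlying and a rule turned it into [z] before the PST suffix, 'egg' would also alternate; but it has [d] in both [marod] and [marodo].
Therefore /z/ is basic and [d] is derived by word-final hardening (voiced fricatives become stops word-finally).

/ŋeloz/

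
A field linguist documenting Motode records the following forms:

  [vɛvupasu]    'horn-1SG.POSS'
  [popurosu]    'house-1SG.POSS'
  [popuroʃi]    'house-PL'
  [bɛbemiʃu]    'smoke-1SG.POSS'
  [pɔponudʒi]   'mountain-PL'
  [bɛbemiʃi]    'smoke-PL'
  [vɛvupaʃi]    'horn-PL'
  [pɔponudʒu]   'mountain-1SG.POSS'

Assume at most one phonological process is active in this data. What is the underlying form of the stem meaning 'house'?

/popuros/

The root 'house' surfaces as [popuroʃi] and [popurosu], with a stem-final [ʃ] ~ [s] alternation.
Compare 'smoke', with invariant [ʃ] in [bɛbemiʃi] and [bɛbemiʃu]: an analysis with underlying /ʃ/ and a rule producing [s] before the 1SG.POSS suffix would wrongly predict alternation here too.
The underlying segment must be /s/; /s/ becomes palato-alveolar [ʃ] before a front vowel, yielding [ʃ] there.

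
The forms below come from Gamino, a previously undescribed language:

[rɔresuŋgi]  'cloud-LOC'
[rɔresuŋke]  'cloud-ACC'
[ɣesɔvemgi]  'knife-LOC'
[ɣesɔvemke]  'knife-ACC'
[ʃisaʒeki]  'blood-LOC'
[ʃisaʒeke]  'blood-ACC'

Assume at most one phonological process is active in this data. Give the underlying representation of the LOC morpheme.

/-gi/

The LOC suffix surfaces as [-gi] and [-ki], depending on the final segment of the stem.
By contrast the ACC suffix keeps its initial [k] throughout — that segment must be underlying.
The LOC suffix is therefore /-gi/ underlyingly, with post-vocalic devoicing: voiced stops become voiceless after a vowel.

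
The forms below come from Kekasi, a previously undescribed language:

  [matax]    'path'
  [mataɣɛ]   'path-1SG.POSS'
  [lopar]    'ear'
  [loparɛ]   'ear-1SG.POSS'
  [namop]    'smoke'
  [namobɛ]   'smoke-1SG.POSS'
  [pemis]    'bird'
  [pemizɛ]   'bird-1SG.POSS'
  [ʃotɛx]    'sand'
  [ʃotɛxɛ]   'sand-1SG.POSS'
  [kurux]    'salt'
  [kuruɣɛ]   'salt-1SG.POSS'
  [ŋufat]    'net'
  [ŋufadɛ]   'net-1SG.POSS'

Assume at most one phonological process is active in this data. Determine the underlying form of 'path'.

The root 'path' surfaces as [matax] and [mataɣɛ], with a stem-final [x] ~ [ɣ] alternation.
Compare 'sand', with invariant [x] in [ʃotɛx] and [ʃotɛxɛ]: an analysis with underlying /x/ and a rule producing [ɣ] before the 1SG.POSS suffix would wrongly predict alternation here too.
The underlying segment must be /ɣ/; voiced obstruents become voiceless word-finally, yielding [x] there.

/mataɣ/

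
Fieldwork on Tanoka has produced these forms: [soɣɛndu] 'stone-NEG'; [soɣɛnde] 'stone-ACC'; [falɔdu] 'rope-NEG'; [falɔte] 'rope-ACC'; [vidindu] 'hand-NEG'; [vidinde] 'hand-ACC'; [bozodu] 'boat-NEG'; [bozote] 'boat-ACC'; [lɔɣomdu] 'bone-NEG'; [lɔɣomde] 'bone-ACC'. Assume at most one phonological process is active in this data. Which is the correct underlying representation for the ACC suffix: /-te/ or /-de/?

/-te/

The ACC suffix surfaces as [-de] and [-te], depending on the final segment of the stem.
The NEG suffix, which begins with [d], is invariant after every stem; so [d] is not altered by any rule here.
The ACC suffix is therefore /-te/ underlyingly, with post-nasal voicing: voiceless stops become voiced after a nasal.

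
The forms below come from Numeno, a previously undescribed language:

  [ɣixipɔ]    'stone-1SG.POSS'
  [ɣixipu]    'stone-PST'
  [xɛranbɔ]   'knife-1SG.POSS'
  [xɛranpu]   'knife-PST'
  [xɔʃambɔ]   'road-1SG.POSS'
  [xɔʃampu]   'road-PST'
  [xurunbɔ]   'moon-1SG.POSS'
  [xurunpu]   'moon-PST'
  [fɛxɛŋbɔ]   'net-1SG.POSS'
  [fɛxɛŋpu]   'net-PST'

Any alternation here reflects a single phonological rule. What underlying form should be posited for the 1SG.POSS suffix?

The 1SG.POSS suffix surfaces as [-bɔ] and [-pɔ], depending on the final segment of the stem.
The PST suffix, which begins with [p], is invariant after every stem; so [p] is not altered by any rule here.
The 1SG.POSS suffix is therefore /-bɔ/ underlyingly, with post-vocalic devoicing: voiced stops become voiceless after a vowel.

/-bɔ/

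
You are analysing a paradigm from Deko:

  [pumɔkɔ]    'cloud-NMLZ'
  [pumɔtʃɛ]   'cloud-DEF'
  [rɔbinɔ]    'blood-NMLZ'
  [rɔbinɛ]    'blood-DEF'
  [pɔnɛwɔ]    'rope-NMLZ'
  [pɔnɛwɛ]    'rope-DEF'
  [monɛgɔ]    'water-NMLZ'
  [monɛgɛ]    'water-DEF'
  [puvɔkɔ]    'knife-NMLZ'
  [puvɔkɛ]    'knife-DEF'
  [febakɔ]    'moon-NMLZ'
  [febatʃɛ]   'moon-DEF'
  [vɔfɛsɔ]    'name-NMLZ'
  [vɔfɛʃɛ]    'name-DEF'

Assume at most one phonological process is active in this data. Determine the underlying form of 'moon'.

In [febakɔ] and [febatʃɛ] the final segment of 'moon' alternates: [k] ~ [tʃ].
Compare 'knife', with invariant [k] in [puvɔkɔ] and [puvɔkɛ]: an analysis with underlying /k/ and a rule producing [tʃ] before the DEF suffix would wrongly predict alternation here too.
So /tʃ/ is underlying, and a rule of depalatalization — palato-alveolar /tʃ/ and /ʃ/ become [k] and [s] when no front vowel follows — gives [k].

/febatʃ/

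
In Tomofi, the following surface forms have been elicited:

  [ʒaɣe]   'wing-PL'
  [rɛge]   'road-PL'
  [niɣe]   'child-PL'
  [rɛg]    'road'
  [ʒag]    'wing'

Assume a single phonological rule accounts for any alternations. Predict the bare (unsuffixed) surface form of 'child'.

[nig]

'wing' shows [g] ~ [ɣ] at the end of the stem ([ʒag] vs [ʒaɣe]).
The stem 'road' ([rɛg], [rɛge]) shows [g] unchanged in both environments, so [g] cannot be basic with [ɣ] derived before the PL suffix.
So /ɣ/ is underlying, and a rule of word-final hardening — voiced fricatives become stops word-finally — gives [g].
The one attested form of 'child', [niɣe], shows underlying /niɣ/. Applying the same rule word-finally gives [nig].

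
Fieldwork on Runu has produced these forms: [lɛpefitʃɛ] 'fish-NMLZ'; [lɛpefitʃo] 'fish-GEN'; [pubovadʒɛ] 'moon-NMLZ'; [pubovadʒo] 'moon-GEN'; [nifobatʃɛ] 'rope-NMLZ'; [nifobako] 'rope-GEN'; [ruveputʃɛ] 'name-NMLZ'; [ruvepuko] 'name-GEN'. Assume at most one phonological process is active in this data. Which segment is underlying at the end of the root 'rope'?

The root 'rope' surfaces as [nifobatʃɛ] and [nifobako], with a stem-final [tʃ] ~ [k] alternation.
Compare 'fish', with invariant [tʃ] in [lɛpefitʃɛ] and [lɛpefitʃo]: an analysis with underlying /tʃ/ and a rule producing [k] before the GEN suffix would wrongly predict alternation here too.
Therefore /k/ is basic and [tʃ] is derived by palatalization before a front vowel (/k/ becomes palato-alveolar [tʃ] before a front vowel).

/k/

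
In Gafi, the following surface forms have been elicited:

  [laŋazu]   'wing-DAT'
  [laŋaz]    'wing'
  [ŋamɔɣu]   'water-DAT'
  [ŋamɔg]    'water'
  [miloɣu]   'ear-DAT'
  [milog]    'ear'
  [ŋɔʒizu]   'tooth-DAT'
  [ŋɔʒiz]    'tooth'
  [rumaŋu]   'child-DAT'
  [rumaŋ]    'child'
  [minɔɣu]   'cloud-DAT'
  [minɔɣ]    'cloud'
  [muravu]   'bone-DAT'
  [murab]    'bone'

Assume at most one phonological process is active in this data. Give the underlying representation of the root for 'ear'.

The root 'ear' surfaces as [miloɣu] and [milog], with a stem-final [ɣ] ~ [g] alternation.
But 'cloud' keeps [ɣ] in both environments ([minɔɣu], [minɔɣ]), so there is no rule changing /ɣ/ to [g] in isolation.
So /g/ is underlying, and a rule of intervocalic spirantization — voiced stops become fricatives between vowels — gives [ɣ].

/milog/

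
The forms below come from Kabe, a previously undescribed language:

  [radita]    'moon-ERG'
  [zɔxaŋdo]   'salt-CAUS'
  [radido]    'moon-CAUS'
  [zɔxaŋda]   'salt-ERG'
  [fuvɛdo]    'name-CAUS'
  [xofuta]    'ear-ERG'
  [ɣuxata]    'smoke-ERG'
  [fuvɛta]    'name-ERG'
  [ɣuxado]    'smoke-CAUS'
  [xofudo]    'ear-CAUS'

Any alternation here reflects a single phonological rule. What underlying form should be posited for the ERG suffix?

/-ta/

The ERG morpheme has two allomorphs, [-da] and [-ta].
The CAUS suffix, which begins with [d], is invariant after every stem; so [d] is not altered by any rule here.
The ERG suffix is therefore /-ta/ underlyingly, with post-nasal voicing: voiceless stops become voiced after a nasal.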